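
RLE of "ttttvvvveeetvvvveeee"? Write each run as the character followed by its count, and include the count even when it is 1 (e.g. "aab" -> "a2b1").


String: "ttttvvvveeetvvvveeee"
Scanning for consecutive runs:
  't' x 4
  'v' x 4
  'e' x 3
  't' x 1
  'v' x 4
  'e' x 4
RLE = "t4v4e3t1v4e4"


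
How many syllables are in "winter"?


Word: "winter"
Syllable breakdown: win · ter
Counting: 2 parts
= 2 syllables


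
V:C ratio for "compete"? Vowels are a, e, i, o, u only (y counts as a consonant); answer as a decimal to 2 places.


Word: "compete"
Vowels (a,e,i,o,u): 3
Consonants: 4
Ratio = 3/4
= 0.75


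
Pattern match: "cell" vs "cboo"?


Pattern of "cell": [0, 1, 2, 2]
Pattern of "cboo": [0, 1, 2, 2]
Patterns match
Same pattern = Yes


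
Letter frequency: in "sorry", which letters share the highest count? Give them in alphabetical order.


Word: "sorry"
Letter counts:
  'o': 1
  'r': 2
  's': 1
  'y': 1
Maximum count = 2
Most frequent = 'r' (2 times each)


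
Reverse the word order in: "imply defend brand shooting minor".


Original: "imply defend brand shooting minor"
Words (1..n): imply | defend | brand | shooting | minor
Reversed (n..1): minor | shooting | brand | defend | imply
Result = "minor shooting brand defend imply"


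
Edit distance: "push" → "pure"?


Word 1: "push" (length 4)
Word 2: "pure" (length 4)
One optimal edit sequence (insert/delete/substitute each cost 1):
  1. keep 'p'
  2. keep 'u'
  3. substitute 's' -> 'r'  (+1)
  4. substitute 'h' -> 'e'  (+1)
Total edit operations: 2
Edit distance = 2


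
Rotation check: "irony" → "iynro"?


Word: "irony", Candidate: "iynro"
Method: check if candidate is substring of word+word
"ironyirony" contains "iynro"? No
Is rotation = No


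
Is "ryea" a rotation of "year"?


Word: "year", Candidate: "ryea"
Method: check if candidate is substring of word+word
"yearyear" contains "ryea"? Yes
Is rotation = Yes


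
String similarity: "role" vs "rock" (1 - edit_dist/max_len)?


Word 1: "role" (length 4)
Word 2: "rock" (length 4)
One optimal edit sequence:
  1. keep 'r'
  2. keep 'o'
  3. substitute 'l' -> 'c'  (+1)
  4. substitute 'e' -> 'k'  (+1)
Edit distance = 2
Max length = max(4, 4) = 4
Similarity = 1 - 2/4
= 0.5000


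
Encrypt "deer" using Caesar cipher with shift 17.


Word: "deer"
Shift: 17
Each letter → (letter + shift) mod 26:
  'd' (3) + 17 = 20 → 'u'
  'e' (4) + 17 = 21 → 'v'
  'e' (4) + 17 = 21 → 'v'
  'r' (17) + 17 = 8 → 'i'
Result = "uvvi"


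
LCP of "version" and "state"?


Word 1: "version"
Word 2: "state"
Comparing from start:
  Pos 0: 'v' != 's' (stop)
LCP = "" (length 0)


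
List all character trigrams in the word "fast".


Word: "fast" (length 4)
Number of trigrams = 4 - 3 + 1 = 2
  Position 0: "fas"
  Position 1: "ast"
Trigrams = "fas", "ast"


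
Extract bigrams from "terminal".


Word: "terminal" (length 8)
Number of bigrams = 8 - 2 + 1 = 7
  Position 0: "te"
  Position 1: "er"
  Position 2: "rm"
  Position 3: "mi"
  Position 4: "in"
  Position 5: "na"
  Position 6: "al"
Bigrams = "te", "er", "rm", "mi", "in", "na", "al"


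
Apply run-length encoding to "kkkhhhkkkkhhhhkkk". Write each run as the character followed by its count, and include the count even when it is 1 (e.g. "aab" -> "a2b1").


String: "kkkhhhkkkkhhhhkkk"
Scanning for consecutive runs:
  'k' x 3
  'h' x 3
  'k' x 4
  'h' x 4
  'k' x 3
RLE = "k3h3k4h4k3"


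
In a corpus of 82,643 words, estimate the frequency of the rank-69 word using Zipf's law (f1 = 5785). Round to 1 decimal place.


Zipf's law: f(r) = f(1) / r
f(1) = 5785
f(69) = 5785 / 69
= 83.8 occurrences


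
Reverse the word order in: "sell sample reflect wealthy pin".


Original: "sell sample reflect wealthy pin"
Words (1..n): sell | sample | reflect | wealthy | pin
Reversed (n..1): pin | wealthy | reflect | sample | sell
Result = "pin wealthy reflect sample sell"


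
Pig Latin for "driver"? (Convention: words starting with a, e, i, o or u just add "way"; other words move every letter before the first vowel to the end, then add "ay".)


Word: "driver"
Starts with consonant(s) → move to end, add 'ay'
Consonant cluster: "dr"
Pig Latin = "iverdray"


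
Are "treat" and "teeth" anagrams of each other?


Word 1: "treat" → sorted: aertt
Word 2: "teeth" → sorted: eehtt
Same letters? aertt != eehtt
Anagram = No


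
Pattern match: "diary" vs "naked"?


Pattern of "diary": [0, 1, 2, 3, 4]
Pattern of "naked": [0, 1, 2, 3, 4]
Patterns match
Same pattern = Yes


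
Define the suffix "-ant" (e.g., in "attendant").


Suffix: -ant
As in: attendant -> attend + -ant
Meaning = one who / that which


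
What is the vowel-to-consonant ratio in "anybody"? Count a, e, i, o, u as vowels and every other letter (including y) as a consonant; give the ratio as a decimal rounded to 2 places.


Word: "anybody"
Vowels (a,e,i,o,u): 2
Consonants: 5
Ratio = 2/5
= 0.40


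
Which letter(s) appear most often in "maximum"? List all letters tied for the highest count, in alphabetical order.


Word: "maximum"
Letter counts:
  'a': 1
  'i': 1
  'm': 3
  'u': 1
  'x': 1
Maximum count = 3
Most frequent = 'm' (3 times each)


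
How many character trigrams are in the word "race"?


Word: "race" (length 4)
Number of 3-grams = length - 3 + 1 = 4 - 3 + 1
= 2


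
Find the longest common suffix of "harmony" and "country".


Word 1: "harmony"
Word 2: "country"
Comparing from end:
  Pos -1: 'y' == 'y'
  Pos -2: 'n' != 'r' (stop)
LCS = "y" (length 1)


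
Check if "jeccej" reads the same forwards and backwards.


Word: "jeccej"
Reversed: "jeccej"
Forward == Backward? jeccej == jeccej
Palindrome = Yes


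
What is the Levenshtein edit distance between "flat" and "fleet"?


Word 1: "flat" (length 4)
Word 2: "fleet" (length 5)
One optimal edit sequence (insert/delete/substitute each cost 1):
  1. keep 'f'
  2. keep 'l'
  3. insert 'e'  (+1)
  4. substitute 'a' -> 'e'  (+1)
  5. keep 't'
Total edit operations: 2
Edit distance = 2


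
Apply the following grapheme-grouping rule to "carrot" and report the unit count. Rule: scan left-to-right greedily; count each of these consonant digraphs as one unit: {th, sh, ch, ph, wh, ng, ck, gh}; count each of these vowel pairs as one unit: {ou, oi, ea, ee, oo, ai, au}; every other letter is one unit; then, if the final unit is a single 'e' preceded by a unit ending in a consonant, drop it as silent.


Word: "carrot" (6 letters)
Left-to-right scan:
  (1) 'c' (letter)
  (2) 'a' (letter)
  (3) 'r' (letter)
  (4) 'r' (letter)
  (5) 'o' (letter)
  (6) 't' (letter)
Units from scan: 6
Sound units = 6 units


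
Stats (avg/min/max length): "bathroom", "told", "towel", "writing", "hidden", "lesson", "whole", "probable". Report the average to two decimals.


Lengths: "bathroom"=8, "told"=4, "towel"=5, "writing"=7, "hidden"=6, "lesson"=6, "whole"=5, "probable"=8
Sum = 49, Count = 8
Average = 49/8 = 6.13
= avg=6.13, min=4, max=8


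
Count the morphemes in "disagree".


Word: "disagree"
Morphemes: dis- + agree
Each morpheme carries meaning
= 2 morphemes


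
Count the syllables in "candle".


Word: "candle"
Syllable breakdown: can-dle
Counting: 2 parts
= 2 syllables


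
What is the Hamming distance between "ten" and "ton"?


Comparing character by character (same length = 3):
  Pos 0: 't' vs 't' =
  Pos 1: 'e' vs 'o' !=
  Pos 2: 'n' vs 'n' =
Hamming distance = 1


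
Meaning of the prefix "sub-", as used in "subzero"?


Prefix: sub-
Example: subzero = sub- + zero
Meaning = under / below


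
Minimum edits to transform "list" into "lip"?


Word 1: "list" (length 4)
Word 2: "lip" (length 3)
One optimal edit sequence (insert/delete/substitute each cost 1):
  1. keep 'l'
  2. keep 'i'
  3. delete 's'  (+1)
  4. substitute 't' -> 'p'  (+1)
Total edit operations: 2
Edit distance = 2


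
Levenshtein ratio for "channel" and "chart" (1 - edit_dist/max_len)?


Word 1: "channel" (length 7)
Word 2: "chart" (length 5)
One optimal edit sequence:
  1. keep 'c'
  2. keep 'h'
  3. keep 'a'
  4. delete 'n'  (+1)
  5. delete 'n'  (+1)
  6. substitute 'e' -> 'r'  (+1)
  7. substitute 'l' -> 't'  (+1)
Edit distance = 4
Max length = max(7, 5) = 7
Similarity = 1 - 4/7
= 0.4286


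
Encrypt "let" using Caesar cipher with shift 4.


Word: "let"
Shift: 4
Each letter → (letter + shift) mod 26:
  'l' (11) + 4 = 15 → 'p'
  'e' (4) + 4 = 8 → 'i'
  't' (19) + 4 = 23 → 'x'
Result = "pix"


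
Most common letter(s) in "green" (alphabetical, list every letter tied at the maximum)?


Word: "green"
Letter counts:
  'e': 2
  'g': 1
  'n': 1
  'r': 1
Maximum count = 2
Most frequent = 'e' (2 times each)


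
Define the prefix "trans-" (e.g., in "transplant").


Prefix: trans-
As in: transplant -> trans- + plant
Meaning = across


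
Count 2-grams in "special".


Word: "special" (length 7)
Number of 2-grams = length - 2 + 1 = 7 - 2 + 1
= 6


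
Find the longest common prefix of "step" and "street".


Word 1: "step"
Word 2: "street"
Comparing from start:
  Pos 0: 's' == 's'
  Pos 1: 't' == 't'
  Pos 2: 'e' != 'r' (stop)
LCP = "st" (length 2)


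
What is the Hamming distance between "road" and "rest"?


Comparing character by character (same length = 4):
  Pos 0: 'r' vs 'r' =
  Pos 1: 'o' vs 'e' !=
  Pos 2: 'a' vs 's' !=
  Pos 3: 'd' vs 't' !=
Hamming distance = 3


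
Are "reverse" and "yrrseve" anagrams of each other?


Word 1: "reverse" → sorted: eeerrsv
Word 2: "yrrseve" → sorted: eerrsvy
Same letters? eeerrsv != eerrsvy
Anagram = No


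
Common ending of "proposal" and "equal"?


Word 1: "proposal"
Word 2: "equal"
Comparing from end:
  Pos -1: 'l' == 'l'
  Pos -2: 'a' == 'a'
  Pos -3: 's' != 'u' (stop)
LCS = "al" (length 2)


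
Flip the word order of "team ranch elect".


Original: "team ranch elect"
Words (1..n): team | ranch | elect
Reversed (n..1): elect | ranch | team
Result = "elect ranch team"


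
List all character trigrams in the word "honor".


Word: "honor" (length 5)
Number of trigrams = 5 - 3 + 1 = 3
  Position 0: "hon"
  Position 1: "ono"
  Position 2: "nor"
Trigrams = "hon", "ono", "nor"


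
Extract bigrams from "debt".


Word: "debt" (length 4)
Number of bigrams = 4 - 2 + 1 = 3
  Position 0: "de"
  Position 1: "eb"
  Position 2: "bt"
Bigrams = "de", "eb", "bt"


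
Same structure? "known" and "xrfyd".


Pattern of "known": [0, 1, 2, 3, 1]
Pattern of "xrfyd": [0, 1, 2, 3, 4]
Patterns do not match
Same pattern = No


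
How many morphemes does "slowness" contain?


Word: "slowness"
Morphemes: slow | -ness
Each morpheme carries meaning
= 2 morphemes


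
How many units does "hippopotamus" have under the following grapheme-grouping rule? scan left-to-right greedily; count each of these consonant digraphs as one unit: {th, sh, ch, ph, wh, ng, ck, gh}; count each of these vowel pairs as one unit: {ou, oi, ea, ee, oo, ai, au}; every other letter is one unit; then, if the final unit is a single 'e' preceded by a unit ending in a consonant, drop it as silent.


Word: "hippopotamus" (12 letters)
Left-to-right scan:
  (1) 'h' (letter)
  (2) 'i' (letter)
  (3) 'p' (letter)
  (4) 'p' (letter)
  (5) 'o' (letter)
  (6) 'p' (letter)
  (7) 'o' (letter)
  (8) 't' (letter)
  (9) 'a' (letter)
  (10) 'm' (letter)
  (11) 'u' (letter)
  (12) 's' (letter)
Units from scan: 12
Sound units = 12 units


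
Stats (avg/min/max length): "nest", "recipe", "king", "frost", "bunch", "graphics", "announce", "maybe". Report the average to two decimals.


Lengths: "nest"=4, "recipe"=6, "king"=4, "frost"=5, "bunch"=5, "graphics"=8, "announce"=8, "maybe"=5
Sum = 45, Count = 8
Average = 45/8 = 5.63
= avg=5.63, min=4, max=8


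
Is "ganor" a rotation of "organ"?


Word: "organ", Candidate: "ganor"
Method: check if candidate is substring of word+word
"organorgan" contains "ganor"? Yes
Is rotation = Yes


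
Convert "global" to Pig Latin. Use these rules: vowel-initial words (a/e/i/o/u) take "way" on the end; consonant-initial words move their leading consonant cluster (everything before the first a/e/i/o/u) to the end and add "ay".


Word: "global"
Starts with consonant(s) → move to end, add 'ay'
Consonant cluster: "gl"
Pig Latin = "obalglay"


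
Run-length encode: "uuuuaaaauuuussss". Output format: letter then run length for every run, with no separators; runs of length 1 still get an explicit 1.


String: "uuuuaaaauuuussss"
Scanning for consecutive runs:
  'u' x 4
  'a' x 4
  'u' x 4
  's' x 4
RLE = "u4a4u4s4"


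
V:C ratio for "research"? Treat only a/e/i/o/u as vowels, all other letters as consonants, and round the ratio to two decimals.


Word: "research"
Vowels (a,e,i,o,u): 3
Consonants: 5
Ratio = 3/5
= 0.60


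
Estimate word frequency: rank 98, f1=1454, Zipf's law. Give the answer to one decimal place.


Zipf's law: f(r) = f(1) / r
f(1) = 1454
f(98) = 1454 / 98
= 14.8 occurrences


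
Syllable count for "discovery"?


Word: "discovery"
Syllable breakdown: dis-cov-er-y
Counting: 4 parts
= 4 syllables


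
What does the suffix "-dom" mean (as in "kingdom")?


Suffix: -dom
Example: kingdom = king + -dom
Meaning = state / realm


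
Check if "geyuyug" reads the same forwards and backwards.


Word: "geyuyug"
Reversed: "guyuyeg"
Forward == Backward? geyuyug != guyuyeg
Palindrome = No


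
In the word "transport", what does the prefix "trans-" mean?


Prefix: trans-
As in: transport -> trans- + port
Meaning = across


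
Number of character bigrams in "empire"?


Word: "empire" (length 6)
Number of 2-grams = length - 2 + 1 = 6 - 2 + 1
= 5


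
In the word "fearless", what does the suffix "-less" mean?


Suffix: -less
Example: fearless = fear + -less
Meaning = without


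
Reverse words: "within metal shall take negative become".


Original: "within metal shall take negative become"
Words (1..n): within | metal | shall | take | negative | become
Reversed (n..1): become | negative | take | shall | metal | within
Result = "become negative take shall metal within"


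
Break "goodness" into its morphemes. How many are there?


Word: "goodness"
Morphemes: good | -ness
Each morpheme carries meaning
= 2 morphemes


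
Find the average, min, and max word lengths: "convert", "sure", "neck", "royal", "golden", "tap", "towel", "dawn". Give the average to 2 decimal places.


Lengths: "convert"=7, "sure"=4, "neck"=4, "royal"=5, "golden"=6, "tap"=3, "towel"=5, "dawn"=4
Sum = 38, Count = 8
Average = 38/8 = 4.75
= avg=4.75, min=3, max=7


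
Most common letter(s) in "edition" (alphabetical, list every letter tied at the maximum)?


Word: "edition"
Letter counts:
  'd': 1
  'e': 1
  'i': 2
  'n': 1
  'o': 1
  't': 1
Maximum count = 2
Most frequent = 'i' (2 times each)


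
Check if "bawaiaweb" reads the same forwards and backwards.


Word: "bawaiaweb"
Reversed: "bewaiawab"
Forward == Backward? bawaiaweb != bewaiawab
Palindrome = No


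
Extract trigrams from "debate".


Word: "debate" (length 6)
Number of trigrams = 6 - 3 + 1 = 4
  Position 0: "deb"
  Position 1: "eba"
  Position 2: "bat"
  Position 3: "ate"
Trigrams = "deb", "eba", "bat", "ate"


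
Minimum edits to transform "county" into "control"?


Word 1: "county" (length 6)
Word 2: "control" (length 7)
One optimal edit sequence (insert/delete/substitute each cost 1):
  1. keep 'c'
  2. keep 'o'
  3. delete 'u'  (+1)
  4. keep 'n'
  5. keep 't'
  6. insert 'r'  (+1)
  7. insert 'o'  (+1)
  8. substitute 'y' -> 'l'  (+1)
Total edit operations: 4
Edit distance = 4


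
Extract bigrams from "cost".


Word: "cost" (length 4)
Number of bigrams = 4 - 2 + 1 = 3
  Position 0: "co"
  Position 1: "os"
  Position 2: "st"
Bigrams = "co", "os", "st"


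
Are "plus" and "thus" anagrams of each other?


Word 1: "plus" → sorted: lpsu
Word 2: "thus" → sorted: hstu
Same letters? lpsu != hstu
Anagram = No


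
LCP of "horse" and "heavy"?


Word 1: "horse"
Word 2: "heavy"
Comparing from start:
  Pos 0: 'h' == 'h'
  Pos 1: 'o' != 'e' (stop)
LCP = "h" (length 1)


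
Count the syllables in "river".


Word: "river"
Syllable breakdown: riv | er
Counting: 2 parts
= 2 syllables


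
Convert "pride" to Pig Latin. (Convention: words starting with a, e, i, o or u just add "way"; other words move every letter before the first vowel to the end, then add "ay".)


Word: "pride"
Starts with consonant(s) → move to end, add 'ay'
Consonant cluster: "pr"
Pig Latin = "idepray"


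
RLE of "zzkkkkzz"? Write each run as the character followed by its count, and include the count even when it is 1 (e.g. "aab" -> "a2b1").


String: "zzkkkkzz"
Scanning for consecutive runs:
  'z' x 2
  'k' x 4
  'z' x 2
RLE = "z2k4z2"


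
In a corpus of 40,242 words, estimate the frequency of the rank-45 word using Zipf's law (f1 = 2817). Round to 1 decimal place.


Zipf's law: f(r) = f(1) / r
f(1) = 2817
f(45) = 2817 / 45
= 62.6 occurrences


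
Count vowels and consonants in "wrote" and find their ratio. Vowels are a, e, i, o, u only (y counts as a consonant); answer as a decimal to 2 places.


Word: "wrote"
Vowels (a,e,i,o,u): 2
Consonants: 3
Ratio = 2/3
= 0.67


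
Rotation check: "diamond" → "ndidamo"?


Word: "diamond", Candidate: "ndidamo"
Method: check if candidate is substring of word+word
"diamonddiamond" contains "ndidamo"? No
Is rotation = No


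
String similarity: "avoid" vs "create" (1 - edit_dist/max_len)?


Word 1: "avoid" (length 5)
Word 2: "create" (length 6)
One optimal edit sequence:
  1. insert 'c'  (+1)
  2. substitute 'a' -> 'r'  (+1)
  3. substitute 'v' -> 'e'  (+1)
  4. substitute 'o' -> 'a'  (+1)
  5. substitute 'i' -> 't'  (+1)
  6. substitute 'd' -> 'e'  (+1)
Edit distance = 6
Max length = max(5, 6) = 6
Similarity = 1 - 6/6
= 0.0000


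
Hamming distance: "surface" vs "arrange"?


Comparing character by character (same length = 7):
  Pos 0: 's' vs 'a' !=
  Pos 1: 'u' vs 'r' !=
  Pos 2: 'r' vs 'r' =
  Pos 3: 'f' vs 'a' !=
  Pos 4: 'a' vs 'n' !=
  Pos 5: 'c' vs 'g' !=
  Pos 6: 'e' vs 'e' =
Hamming distance = 5


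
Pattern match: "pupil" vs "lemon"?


Pattern of "pupil": [0, 1, 0, 2, 3]
Pattern of "lemon": [0, 1, 2, 3, 4]
Patterns do not match
Same pattern = No


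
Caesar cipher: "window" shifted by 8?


Word: "window"
Shift: 8
Each letter → (letter + shift) mod 26:
  'w' (22) + 8 = 4 → 'e'
  'i' (8) + 8 = 16 → 'q'
  'n' (13) + 8 = 21 → 'v'
  'd' (3) + 8 = 11 → 'l'
  'o' (14) + 8 = 22 → 'w'
  'w' (22) + 8 = 4 → 'e'
Result = "eqvlwe"


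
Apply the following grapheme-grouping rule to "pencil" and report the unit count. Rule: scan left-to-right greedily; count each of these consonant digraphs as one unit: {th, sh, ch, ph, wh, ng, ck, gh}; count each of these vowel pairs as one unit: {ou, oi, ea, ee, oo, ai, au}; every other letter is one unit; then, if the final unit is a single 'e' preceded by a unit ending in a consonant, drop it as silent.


Word: "pencil" (6 letters)
Left-to-right scan:
  1. 'p' (letter)
  2. 'e' (letter)
  3. 'n' (letter)
  4. 'c' (letter)
  5. 'i' (letter)
  6. 'l' (letter)
Units from scan: 6
Sound units = 6 units


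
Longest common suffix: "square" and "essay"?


Word 1: "square"
Word 2: "essay"
Comparing from end:
  Pos -1: 'e' != 'y' (stop)
LCS = "" (length 0)


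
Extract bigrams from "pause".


Word: "pause" (length 5)
Number of bigrams = 5 - 2 + 1 = 4
  Position 0: "pa"
  Position 1: "au"
  Position 2: "us"
  Position 3: "se"
Bigrams = "pa", "au", "us", "se"


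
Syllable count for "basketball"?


Word: "basketball"
Syllable breakdown: bas | ket | ball
Counting: 3 parts
= 3 syllables


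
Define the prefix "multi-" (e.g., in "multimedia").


Prefix: multi-
Example: multimedia (multi- + media)
Meaning = many


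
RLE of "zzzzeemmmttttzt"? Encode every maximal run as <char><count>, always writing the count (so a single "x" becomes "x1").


String: "zzzzeemmmttttzt"
Scanning for consecutive runs:
  'z' x 4
  'e' x 2
  'm' x 3
  't' x 4
  'z' x 1
  't' x 1
RLE = "z4e2m3t4z1t1"


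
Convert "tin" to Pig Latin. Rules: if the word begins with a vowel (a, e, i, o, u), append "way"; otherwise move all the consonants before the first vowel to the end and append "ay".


Word: "tin"
Starts with consonant(s) → move to end, add 'ay'
Consonant cluster: "t"
Pig Latin = "intay"


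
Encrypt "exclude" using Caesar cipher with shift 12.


Word: "exclude"
Shift: 12
Each letter → (letter + shift) mod 26:
  'e' (4) + 12 = 16 → 'q'
  'x' (23) + 12 = 9 → 'j'
  'c' (2) + 12 = 14 → 'o'
  'l' (11) + 12 = 23 → 'x'
  'u' (20) + 12 = 6 → 'g'
  'd' (3) + 12 = 15 → 'p'
  'e' (4) + 12 = 16 → 'q'
Result = "qjoxgpq"


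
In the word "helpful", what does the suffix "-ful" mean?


Suffix: -ful
As in: helpful -> help + -ful
Meaning = full of


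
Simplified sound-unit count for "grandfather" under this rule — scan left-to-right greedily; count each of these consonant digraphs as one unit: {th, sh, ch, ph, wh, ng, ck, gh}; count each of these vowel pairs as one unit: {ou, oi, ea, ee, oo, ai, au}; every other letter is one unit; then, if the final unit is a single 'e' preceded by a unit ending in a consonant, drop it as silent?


Word: "grandfather" (11 letters)
Left-to-right scan:
  1. 'g' (letter)
  2. 'r' (letter)
  3. 'a' (letter)
  4. 'n' (letter)
  5. 'd' (letter)
  6. 'f' (letter)
  7. 'a' (letter)
  8. 'th' (digraph)
  9. 'e' (letter)
  10. 'r' (letter)
Units from scan: 10
Sound units = 10 units


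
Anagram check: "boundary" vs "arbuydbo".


Word 1: "boundary" → sorted: abdnoruy
Word 2: "arbuydbo" → sorted: abbdoruy
Same letters? abdnoruy != abbdoruy
Anagram = No


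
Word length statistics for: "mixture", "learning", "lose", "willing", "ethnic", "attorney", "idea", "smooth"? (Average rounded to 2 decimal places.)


Lengths: "mixture"=7, "learning"=8, "lose"=4, "willing"=7, "ethnic"=6, "attorney"=8, "idea"=4, "smooth"=6
Sum = 50, Count = 8
Average = 50/8 = 6.25
= avg=6.25, min=4, max=8


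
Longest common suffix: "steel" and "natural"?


Word 1: "steel"
Word 2: "natural"
Comparing from end:
  Pos -1: 'l' == 'l'
  Pos -2: 'e' != 'a' (stop)
LCS = "l" (length 1)


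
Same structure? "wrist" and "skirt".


Pattern of "wrist": [0, 1, 2, 3, 4]
Pattern of "skirt": [0, 1, 2, 3, 4]
Patterns match
Same pattern = Yes


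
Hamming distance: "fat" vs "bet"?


Comparing character by character (same length = 3):
  Pos 0: 'f' vs 'b' !=
  Pos 1: 'a' vs 'e' !=
  Pos 2: 't' vs 't' =
Hamming distance = 2


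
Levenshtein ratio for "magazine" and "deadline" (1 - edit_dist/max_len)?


Word 1: "magazine" (length 8)
Word 2: "deadline" (length 8)
One optimal edit sequence:
  1. substitute 'm' -> 'd'  (+1)
  2. substitute 'a' -> 'e'  (+1)
  3. substitute 'g' -> 'a'  (+1)
  4. substitute 'a' -> 'd'  (+1)
  5. substitute 'z' -> 'l'  (+1)
  6. keep 'i'
  7. keep 'n'
  8. keep 'e'
Edit distance = 5
Max length = max(8, 8) = 8
Similarity = 1 - 5/8
= 0.3750


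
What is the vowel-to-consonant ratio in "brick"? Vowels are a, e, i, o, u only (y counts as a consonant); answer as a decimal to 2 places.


Word: "brick"
Vowels (a,e,i,o,u): 1
Consonants: 4
Ratio = 1/4
= 0.25


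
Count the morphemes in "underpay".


Word: "underpay"
Morphemes: under- | pay
Each morpheme carries meaning
= 2 morphemes


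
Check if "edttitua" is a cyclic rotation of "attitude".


Word: "attitude", Candidate: "edttitua"
Method: check if candidate is substring of word+word
"attitudeattitude" contains "edttitua"? No
Is rotation = No


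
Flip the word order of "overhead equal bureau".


Original: "overhead equal bureau"
Words (1..n): overhead | equal | bureau
Reversed (n..1): bureau | equal | overhead
Result = "bureau equal overhead"


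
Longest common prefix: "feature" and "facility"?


Word 1: "feature"
Word 2: "facility"
Comparing from start:
  Pos 0: 'f' == 'f'
  Pos 1: 'e' != 'a' (stop)
LCP = "f" (length 1)


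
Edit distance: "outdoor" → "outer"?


Word 1: "outdoor" (length 7)
Word 2: "outer" (length 5)
One optimal edit sequence (insert/delete/substitute each cost 1):
  1. keep 'o'
  2. keep 'u'
  3. keep 't'
  4. delete 'd'  (+1)
  5. delete 'o'  (+1)
  6. substitute 'o' -> 'e'  (+1)
  7. keep 'r'
Total edit operations: 3
Edit distance = 3


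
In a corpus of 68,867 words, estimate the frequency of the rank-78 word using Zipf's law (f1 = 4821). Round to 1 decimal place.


Zipf's law: f(r) = f(1) / r
f(1) = 4821
f(78) = 4821 / 78
= 61.8 occurrences


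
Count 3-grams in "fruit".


Word: "fruit" (length 5)
Number of 3-grams = length - 3 + 1 = 5 - 3 + 1
= 3


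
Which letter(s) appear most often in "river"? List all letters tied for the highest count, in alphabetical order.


Word: "river"
Letter counts:
  'e': 1
  'i': 1
  'r': 2
  'v': 1
Maximum count = 2
Most frequent = 'r' (2 times each)


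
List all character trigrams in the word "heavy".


Word: "heavy" (length 5)
Number of trigrams = 5 - 3 + 1 = 3
  Position 0: "hea"
  Position 1: "eav"
  Position 2: "avy"
Trigrams = "hea", "eav", "avy"


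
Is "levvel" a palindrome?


Word: "levvel"
Reversed: "levvel"
Forward == Backward? levvel == levvel
Palindrome = Yes


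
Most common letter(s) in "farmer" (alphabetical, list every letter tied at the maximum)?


Word: "farmer"
Letter counts:
  'a': 1
  'e': 1
  'f': 1
  'm': 1
  'r': 2
Maximum count = 2
Most frequent = 'r' (2 times each)


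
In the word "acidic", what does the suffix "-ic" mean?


Suffix: -ic
Example: acidic = acid + -ic
Meaning = relating to


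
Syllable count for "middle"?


Word: "middle"
Syllable breakdown: mid / dle
Counting: 2 parts
= 2 syllables


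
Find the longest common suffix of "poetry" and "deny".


Word 1: "poetry"
Word 2: "deny"
Comparing from end:
  Pos -1: 'y' == 'y'
  Pos -2: 'r' != 'n' (stop)
LCS = "y" (length 1)


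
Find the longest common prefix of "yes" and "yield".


Word 1: "yes"
Word 2: "yield"
Comparing from start:
  Pos 0: 'y' == 'y'
  Pos 1: 'e' != 'i' (stop)
LCP = "y" (length 1)


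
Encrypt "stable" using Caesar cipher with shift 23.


Word: "stable"
Shift: 23
Each letter → (letter + shift) mod 26:
  's' (18) + 23 = 15 → 'p'
  't' (19) + 23 = 16 → 'q'
  'a' (0) + 23 = 23 → 'x'
  'b' (1) + 23 = 24 → 'y'
  'l' (11) + 23 = 8 → 'i'
  'e' (4) + 23 = 1 → 'b'
Result = "pqxyib"


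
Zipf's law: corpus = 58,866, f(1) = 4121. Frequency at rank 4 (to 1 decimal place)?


Zipf's law: f(r) = f(1) / r
f(1) = 4121
f(4) = 4121 / 4
= 1030.3 occurrences


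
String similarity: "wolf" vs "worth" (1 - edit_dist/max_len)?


Word 1: "wolf" (length 4)
Word 2: "worth" (length 5)
One optimal edit sequence:
  1. keep 'w'
  2. keep 'o'
  3. insert 'r'  (+1)
  4. substitute 'l' -> 't'  (+1)
  5. substitute 'f' -> 'h'  (+1)
Edit distance = 3
Max length = max(4, 5) = 5
Similarity = 1 - 3/5
= 0.4000


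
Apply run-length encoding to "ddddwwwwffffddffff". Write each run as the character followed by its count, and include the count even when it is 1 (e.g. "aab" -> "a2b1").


String: "ddddwwwwffffddffff"
Scanning for consecutive runs:
  'd' x 4
  'w' x 4
  'f' x 4
  'd' x 2
  'f' x 4
RLE = "d4w4f4d2f4"


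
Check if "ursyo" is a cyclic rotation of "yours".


Word: "yours", Candidate: "ursyo"
Method: check if candidate is substring of word+word
"yoursyours" contains "ursyo"? Yes
Is rotation = Yes


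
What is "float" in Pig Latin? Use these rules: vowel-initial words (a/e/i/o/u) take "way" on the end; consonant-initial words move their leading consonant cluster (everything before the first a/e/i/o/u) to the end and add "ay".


Word: "float"
Starts with consonant(s) → move to end, add 'ay'
Consonant cluster: "fl"
Pig Latin = "oatflay"


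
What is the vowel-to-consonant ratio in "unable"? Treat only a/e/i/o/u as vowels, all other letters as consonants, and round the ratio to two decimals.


Word: "unable"
Vowels (a,e,i,o,u): 3
Consonants: 3
Ratio = 3/3
= 1.00


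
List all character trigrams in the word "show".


Word: "show" (length 4)
Number of trigrams = 4 - 3 + 1 = 2
  Position 0: "sho"
  Position 1: "how"
Trigrams = "sho", "how"


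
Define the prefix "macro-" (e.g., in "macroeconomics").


Prefix: macro-
Example: macroeconomics = macro- + economics
Meaning = large


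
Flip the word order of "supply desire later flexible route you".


Original: "supply desire later flexible route you"
Words (1..n): supply | desire | later | flexible | route | you
Reversed (n..1): you | route | flexible | later | desire | supply
Result = "you route flexible later desire supply"


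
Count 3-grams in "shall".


Word: "shall" (length 5)
Number of 3-grams = length - 3 + 1 = 5 - 3 + 1
= 3


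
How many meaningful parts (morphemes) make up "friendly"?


Word: "friendly"
Morphemes: friend + -ly
Each morpheme carries meaning
= 2 morphemes


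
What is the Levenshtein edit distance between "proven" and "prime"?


Word 1: "proven" (length 6)
Word 2: "prime" (length 5)
One optimal edit sequence (insert/delete/substitute each cost 1):
  1. keep 'p'
  2. keep 'r'
  3. substitute 'o' -> 'i'  (+1)
  4. substitute 'v' -> 'm'  (+1)
  5. keep 'e'
  6. delete 'n'  (+1)
Total edit operations: 3
Edit distance = 3


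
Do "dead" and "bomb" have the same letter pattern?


Pattern of "dead": [0, 1, 2, 0]
Pattern of "bomb": [0, 1, 2, 0]
Patterns match
Same pattern = Yes


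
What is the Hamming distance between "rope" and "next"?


Comparing character by character (same length = 4):
  Pos 0: 'r' vs 'n' !=
  Pos 1: 'o' vs 'e' !=
  Pos 2: 'p' vs 'x' !=
  Pos 3: 'e' vs 't' !=
Hamming distance = 4


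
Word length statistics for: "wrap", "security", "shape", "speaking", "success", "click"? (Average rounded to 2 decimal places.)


Lengths: "wrap"=4, "security"=8, "shape"=5, "speaking"=8, "success"=7, "click"=5
Sum = 37, Count = 6
Average = 37/6 = 6.17
= avg=6.17, min=4, max=8


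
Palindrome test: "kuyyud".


Word: "kuyyud"
Reversed: "duyyuk"
Forward == Backward? kuyyud != duyyuk
Palindrome = No


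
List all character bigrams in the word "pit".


Word: "pit" (length 3)
Number of bigrams = 3 - 2 + 1 = 2
  Position 0: "pi"
  Position 1: "it"
Bigrams = "pi", "it"


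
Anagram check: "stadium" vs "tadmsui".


Word 1: "stadium" → sorted: adimstu
Word 2: "tadmsui" → sorted: adimstu
Same letters? adimstu == adimstu
Anagram = Yes


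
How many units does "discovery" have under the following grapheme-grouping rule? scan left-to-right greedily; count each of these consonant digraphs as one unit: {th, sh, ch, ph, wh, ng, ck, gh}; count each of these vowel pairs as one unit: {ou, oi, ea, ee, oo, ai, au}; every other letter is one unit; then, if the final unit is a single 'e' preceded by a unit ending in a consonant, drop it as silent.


Word: "discovery" (9 letters)
Left-to-right scan:
  (1) 'd' (letter)
  (2) 'i' (letter)
  (3) 's' (letter)
  (4) 'c' (letter)
  (5) 'o' (letter)
  (6) 'v' (letter)
  (7) 'e' (letter)
  (8) 'r' (letter)
  (9) 'y' (letter)
Units from scan: 9
Sound units = 9 units


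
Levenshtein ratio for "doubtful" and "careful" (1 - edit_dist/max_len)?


Word 1: "doubtful" (length 8)
Word 2: "careful" (length 7)
One optimal edit sequence:
  1. delete 'd'  (+1)
  2. substitute 'o' -> 'c'  (+1)
  3. substitute 'u' -> 'a'  (+1)
  4. substitute 'b' -> 'r'  (+1)
  5. substitute 't' -> 'e'  (+1)
  6. keep 'f'
  7. keep 'u'
  8. keep 'l'
Edit distance = 5
Max length = max(8, 7) = 8
Similarity = 1 - 5/8
= 0.3750


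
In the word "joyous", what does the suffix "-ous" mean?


Suffix: -ous
As in: joyous -> joy + -ous
Meaning = having quality of


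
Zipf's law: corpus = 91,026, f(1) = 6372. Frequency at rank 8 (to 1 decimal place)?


Zipf's law: f(r) = f(1) / r
f(1) = 6372
f(8) = 6372 / 8
= 796.5 occurrences


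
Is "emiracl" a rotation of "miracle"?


Word: "miracle", Candidate: "emiracl"
Method: check if candidate is substring of word+word
"miraclemiracle" contains "emiracl"? Yes
Is rotation = Yes


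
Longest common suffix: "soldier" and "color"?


Word 1: "soldier"
Word 2: "color"
Comparing from end:
  Pos -1: 'r' == 'r'
  Pos -2: 'e' != 'o' (stop)
LCS = "r" (length 1)


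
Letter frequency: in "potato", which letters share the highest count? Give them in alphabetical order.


Word: "potato"
Letter counts:
  'a': 1
  'o': 2
  'p': 1
  't': 2
Maximum count = 2
Most frequent = 'o', 't' (2 times each)


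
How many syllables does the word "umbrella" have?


Word: "umbrella"
Syllable breakdown: um | brel | la
Counting: 3 parts
= 3 syllables


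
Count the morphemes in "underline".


Word: "underline"
Morphemes: under- + line
Each morpheme carries meaning
= 2 morphemes


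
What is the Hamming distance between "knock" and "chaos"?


Comparing character by character (same length = 5):
  Pos 0: 'k' vs 'c' !=
  Pos 1: 'n' vs 'h' !=
  Pos 2: 'o' vs 'a' !=
  Pos 3: 'c' vs 'o' !=
  Pos 4: 'k' vs 's' !=
Hamming distance = 5


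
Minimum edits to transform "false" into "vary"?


Word 1: "false" (length 5)
Word 2: "vary" (length 4)
One optimal edit sequence (insert/delete/substitute each cost 1):
  1. substitute 'f' -> 'v'  (+1)
  2. keep 'a'
  3. delete 'l'  (+1)
  4. substitute 's' -> 'r'  (+1)
  5. substitute 'e' -> 'y'  (+1)
Total edit operations: 4
Edit distance = 4


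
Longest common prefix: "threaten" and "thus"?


Word 1: "threaten"
Word 2: "thus"
Comparing from start:
  Pos 0: 't' == 't'
  Pos 1: 'h' == 'h'
  Pos 2: 'r' != 'u' (stop)
LCP = "th" (length 2)


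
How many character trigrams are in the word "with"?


Word: "with" (length 4)
Number of 3-grams = length - 3 + 1 = 4 - 3 + 1
= 2


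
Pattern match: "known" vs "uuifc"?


Pattern of "known": [0, 1, 2, 3, 1]
Pattern of "uuifc": [0, 0, 1, 2, 3]
Patterns do not match
Same pattern = No


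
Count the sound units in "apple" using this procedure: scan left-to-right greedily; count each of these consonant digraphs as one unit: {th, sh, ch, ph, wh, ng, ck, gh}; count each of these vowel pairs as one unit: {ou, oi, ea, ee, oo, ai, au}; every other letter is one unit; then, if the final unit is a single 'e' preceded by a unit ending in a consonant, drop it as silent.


Word: "apple" (5 letters)
Left-to-right scan:
  [1] 'a' (letter)
  [2] 'p' (letter)
  [3] 'p' (letter)
  [4] 'l' (letter)
  [5] 'e' (letter)
Units from scan: 5
Final unit is 'e' after a consonant -> drop as silent (-1)
Sound units = 4 units


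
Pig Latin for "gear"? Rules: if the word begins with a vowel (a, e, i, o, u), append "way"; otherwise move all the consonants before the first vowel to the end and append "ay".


Word: "gear"
Starts with consonant(s) → move to end, add 'ay'
Consonant cluster: "g"
Pig Latin = "eargay"


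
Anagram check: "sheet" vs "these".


Word 1: "sheet" → sorted: eehst
Word 2: "these" → sorted: eehst
Same letters? eehst == eehst
Anagram = Yes


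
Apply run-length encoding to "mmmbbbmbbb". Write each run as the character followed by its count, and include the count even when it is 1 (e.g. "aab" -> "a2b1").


String: "mmmbbbmbbb"
Scanning for consecutive runs:
  'm' x 3
  'b' x 3
  'm' x 1
  'b' x 3
RLE = "m3b3m1b3"


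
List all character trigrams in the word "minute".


Word: "minute" (length 6)
Number of trigrams = 6 - 3 + 1 = 4
  Position 0: "min"
  Position 1: "inu"
  Position 2: "nut"
  Position 3: "ute"
Trigrams = "min", "inu", "nut", "ute"


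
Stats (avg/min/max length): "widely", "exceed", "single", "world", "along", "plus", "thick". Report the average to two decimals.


Lengths: "widely"=6, "exceed"=6, "single"=6, "world"=5, "along"=5, "plus"=4, "thick"=5
Sum = 37, Count = 7
Average = 37/7 = 5.29
= avg=5.29, min=4, max=6


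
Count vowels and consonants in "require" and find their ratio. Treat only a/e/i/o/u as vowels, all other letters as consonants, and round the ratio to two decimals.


Word: "require"
Vowels (a,e,i,o,u): 4
Consonants: 3
Ratio = 4/3
= 1.33


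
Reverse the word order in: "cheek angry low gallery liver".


Original: "cheek angry low gallery liver"
Words (1..n): cheek | angry | low | gallery | liver
Reversed (n..1): liver | gallery | low | angry | cheek
Result = "liver gallery low angry cheek"


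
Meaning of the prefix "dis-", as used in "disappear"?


Prefix: dis-
Example: disappear = dis- + appear
Meaning = not / opposite


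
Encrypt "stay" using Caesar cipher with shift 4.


Word: "stay"
Shift: 4
Each letter → (letter + shift) mod 26:
  's' (18) + 4 = 22 → 'w'
  't' (19) + 4 = 23 → 'x'
  'a' (0) + 4 = 4 → 'e'
  'y' (24) + 4 = 2 → 'c'
Result = "wxec"


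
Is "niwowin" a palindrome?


Word: "niwowin"
Reversed: "niwowin"
Forward == Backward? niwowin == niwowin
Palindrome = Yes


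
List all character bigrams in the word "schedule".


Word: "schedule" (length 8)
Number of bigrams = 8 - 2 + 1 = 7
  Position 0: "sc"
  Position 1: "ch"
  Position 2: "he"
  Position 3: "ed"
  Position 4: "du"
  Position 5: "ul"
  Position 6: "le"
Bigrams = "sc", "ch", "he", "ed", "du", "ul", "le"


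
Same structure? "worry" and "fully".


Pattern of "worry": [0, 1, 2, 2, 3]
Pattern of "fully": [0, 1, 2, 2, 3]
Patterns match
Same pattern = Yes


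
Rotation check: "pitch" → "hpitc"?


Word: "pitch", Candidate: "hpitc"
Method: check if candidate is substring of word+word
"pitchpitch" contains "hpitc"? Yes
Is rotation = Yes


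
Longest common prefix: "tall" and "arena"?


Word 1: "tall"
Word 2: "arena"
Comparing from start:
  Pos 0: 't' != 'a' (stop)
LCP = "" (length 0)


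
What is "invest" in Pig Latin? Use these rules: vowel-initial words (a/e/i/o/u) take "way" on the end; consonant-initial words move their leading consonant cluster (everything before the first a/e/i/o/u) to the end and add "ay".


Word: "invest"
Starts with vowel → add 'way'
Pig Latin = "investway"


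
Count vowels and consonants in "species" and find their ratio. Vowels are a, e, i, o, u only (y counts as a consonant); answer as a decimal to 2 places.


Word: "species"
Vowels (a,e,i,o,u): 3
Consonants: 4
Ratio = 3/4
= 0.75


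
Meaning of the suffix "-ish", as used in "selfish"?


Suffix: -ish
As in: selfish -> self + -ish
Meaning = somewhat / having the qualities of


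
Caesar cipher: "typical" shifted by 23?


Word: "typical"
Shift: 23
Each letter → (letter + shift) mod 26:
  't' (19) + 23 = 16 → 'q'
  'y' (24) + 23 = 21 → 'v'
  'p' (15) + 23 = 12 → 'm'
  'i' (8) + 23 = 5 → 'f'
  'c' (2) + 23 = 25 → 'z'
  'a' (0) + 23 = 23 → 'x'
  'l' (11) + 23 = 8 → 'i'
Result = "qvmfzxi"


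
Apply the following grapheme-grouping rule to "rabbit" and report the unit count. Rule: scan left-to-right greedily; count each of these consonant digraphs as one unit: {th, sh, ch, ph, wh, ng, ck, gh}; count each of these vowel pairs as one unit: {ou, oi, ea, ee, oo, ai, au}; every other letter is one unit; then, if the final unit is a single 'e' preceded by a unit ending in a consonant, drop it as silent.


Word: "rabbit" (6 letters)
Left-to-right scan:
  [1] 'r' (letter)
  [2] 'a' (letter)
  [3] 'b' (letter)
  [4] 'b' (letter)
  [5] 'i' (letter)
  [6] 't' (letter)
Units from scan: 6
Sound units = 6 units


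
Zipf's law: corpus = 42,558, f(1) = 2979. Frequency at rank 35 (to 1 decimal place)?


Zipf's law: f(r) = f(1) / r
f(1) = 2979
f(35) = 2979 / 35
= 85.1 occurrences


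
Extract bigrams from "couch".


Word: "couch" (length 5)
Number of bigrams = 5 - 2 + 1 = 4
  Position 0: "co"
  Position 1: "ou"
  Position 2: "uc"
  Position 3: "ch"
Bigrams = "co", "ou", "uc", "ch"
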